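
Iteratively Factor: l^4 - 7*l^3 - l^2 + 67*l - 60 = (l - 5)*(l^3 - 2*l^2 - 11*l + 12) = (l - 5)*(l - 4)*(l^2 + 2*l - 3) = (l - 5)*(l - 4)*(l + 3)*(l - 1)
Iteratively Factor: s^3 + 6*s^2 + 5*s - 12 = (s + 4)*(s^2 + 2*s - 3) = (s + 3)*(s + 4)*(s - 1)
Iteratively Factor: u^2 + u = (u + 1)*(u)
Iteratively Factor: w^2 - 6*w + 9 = (w - 3)*(w - 3)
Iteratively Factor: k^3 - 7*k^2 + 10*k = (k - 5)*(k^2 - 2*k) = (k - 5)*(k - 2)*(k)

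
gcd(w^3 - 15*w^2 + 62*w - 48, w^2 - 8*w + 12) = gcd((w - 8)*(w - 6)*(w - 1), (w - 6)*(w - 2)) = w - 6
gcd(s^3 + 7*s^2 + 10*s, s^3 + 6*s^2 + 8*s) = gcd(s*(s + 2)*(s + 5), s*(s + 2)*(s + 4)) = s^2 + 2*s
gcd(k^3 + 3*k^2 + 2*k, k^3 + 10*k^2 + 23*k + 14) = k^2 + 3*k + 2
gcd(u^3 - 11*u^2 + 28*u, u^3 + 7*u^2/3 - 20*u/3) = u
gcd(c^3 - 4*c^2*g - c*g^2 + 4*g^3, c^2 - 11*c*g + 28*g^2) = c - 4*g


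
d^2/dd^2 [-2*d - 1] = 0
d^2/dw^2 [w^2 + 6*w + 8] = 2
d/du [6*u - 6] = 6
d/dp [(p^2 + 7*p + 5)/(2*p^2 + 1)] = (-14*p^2 - 18*p + 7)/(4*p^4 + 4*p^2 + 1)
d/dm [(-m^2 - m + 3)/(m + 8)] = (-m^2 - 16*m - 11)/(m^2 + 16*m + 64)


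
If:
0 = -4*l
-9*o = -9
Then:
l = 0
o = 1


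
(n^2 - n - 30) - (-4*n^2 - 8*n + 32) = 5*n^2 + 7*n - 62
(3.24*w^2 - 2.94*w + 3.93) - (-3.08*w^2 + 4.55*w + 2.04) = 6.32*w^2 - 7.49*w + 1.89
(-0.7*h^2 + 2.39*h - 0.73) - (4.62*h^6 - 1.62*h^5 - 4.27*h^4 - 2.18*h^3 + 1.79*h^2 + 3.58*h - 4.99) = -4.62*h^6 + 1.62*h^5 + 4.27*h^4 + 2.18*h^3 - 2.49*h^2 - 1.19*h + 4.26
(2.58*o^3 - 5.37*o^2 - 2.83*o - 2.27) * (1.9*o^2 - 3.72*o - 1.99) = 4.902*o^5 - 19.8006*o^4 + 9.4652*o^3 + 16.9009*o^2 + 14.0761*o + 4.5173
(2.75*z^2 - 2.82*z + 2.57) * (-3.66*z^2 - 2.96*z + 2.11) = -10.065*z^4 + 2.1812*z^3 + 4.7435*z^2 - 13.5574*z + 5.4227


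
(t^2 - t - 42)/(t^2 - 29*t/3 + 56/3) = 3*(t + 6)/(3*t - 8)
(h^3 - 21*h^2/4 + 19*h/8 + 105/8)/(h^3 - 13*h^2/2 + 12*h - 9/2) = (8*h^2 - 18*h - 35)/(4*(2*h^2 - 7*h + 3))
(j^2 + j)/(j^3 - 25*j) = (j + 1)/(j^2 - 25)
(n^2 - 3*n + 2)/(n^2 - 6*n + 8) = (n - 1)/(n - 4)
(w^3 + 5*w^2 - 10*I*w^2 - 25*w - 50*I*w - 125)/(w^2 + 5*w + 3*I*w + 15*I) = (w^2 - 10*I*w - 25)/(w + 3*I)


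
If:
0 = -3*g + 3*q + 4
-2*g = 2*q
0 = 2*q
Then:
No Solution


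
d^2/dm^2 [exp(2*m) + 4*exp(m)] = 4*(exp(m) + 1)*exp(m)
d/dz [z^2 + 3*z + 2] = 2*z + 3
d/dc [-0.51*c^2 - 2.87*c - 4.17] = -1.02*c - 2.87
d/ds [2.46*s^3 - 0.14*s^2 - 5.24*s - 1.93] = 7.38*s^2 - 0.28*s - 5.24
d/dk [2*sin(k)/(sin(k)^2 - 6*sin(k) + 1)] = 2*cos(k)^3/(sin(k)^2 - 6*sin(k) + 1)^2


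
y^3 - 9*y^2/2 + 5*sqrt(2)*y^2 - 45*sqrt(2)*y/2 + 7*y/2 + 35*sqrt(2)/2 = (y - 7/2)*(y - 1)*(y + 5*sqrt(2))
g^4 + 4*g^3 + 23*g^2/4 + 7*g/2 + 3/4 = (g + 1/2)*(g + 1)^2*(g + 3/2)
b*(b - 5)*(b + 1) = b^3 - 4*b^2 - 5*b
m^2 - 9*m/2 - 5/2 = (m - 5)*(m + 1/2)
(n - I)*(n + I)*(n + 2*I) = n^3 + 2*I*n^2 + n + 2*I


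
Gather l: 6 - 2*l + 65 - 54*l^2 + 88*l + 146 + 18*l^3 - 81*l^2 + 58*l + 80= 18*l^3 - 135*l^2 + 144*l + 297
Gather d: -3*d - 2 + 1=-3*d - 1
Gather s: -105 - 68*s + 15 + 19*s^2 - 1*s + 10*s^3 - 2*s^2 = 10*s^3 + 17*s^2 - 69*s - 90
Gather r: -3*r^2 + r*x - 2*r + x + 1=-3*r^2 + r*(x - 2) + x + 1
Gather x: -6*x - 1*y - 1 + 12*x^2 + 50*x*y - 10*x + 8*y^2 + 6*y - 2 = 12*x^2 + x*(50*y - 16) + 8*y^2 + 5*y - 3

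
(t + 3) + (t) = 2*t + 3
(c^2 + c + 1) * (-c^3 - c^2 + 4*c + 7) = -c^5 - 2*c^4 + 2*c^3 + 10*c^2 + 11*c + 7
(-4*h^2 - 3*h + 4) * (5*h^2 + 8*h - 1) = -20*h^4 - 47*h^3 + 35*h - 4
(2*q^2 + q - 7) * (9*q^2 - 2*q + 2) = 18*q^4 + 5*q^3 - 61*q^2 + 16*q - 14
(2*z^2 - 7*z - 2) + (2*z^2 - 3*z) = 4*z^2 - 10*z - 2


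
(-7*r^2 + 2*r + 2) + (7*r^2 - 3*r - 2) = -r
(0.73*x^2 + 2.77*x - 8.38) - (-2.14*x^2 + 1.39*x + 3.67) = 2.87*x^2 + 1.38*x - 12.05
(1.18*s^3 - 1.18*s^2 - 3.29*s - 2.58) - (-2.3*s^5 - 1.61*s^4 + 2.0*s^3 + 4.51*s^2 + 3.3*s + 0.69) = 2.3*s^5 + 1.61*s^4 - 0.82*s^3 - 5.69*s^2 - 6.59*s - 3.27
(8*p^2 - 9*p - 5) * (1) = 8*p^2 - 9*p - 5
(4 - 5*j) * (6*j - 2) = -30*j^2 + 34*j - 8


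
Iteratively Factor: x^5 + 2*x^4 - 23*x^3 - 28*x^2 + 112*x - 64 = (x - 1)*(x^4 + 3*x^3 - 20*x^2 - 48*x + 64) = (x - 1)*(x + 4)*(x^3 - x^2 - 16*x + 16) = (x - 1)^2*(x + 4)*(x^2 - 16) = (x - 1)^2*(x + 4)^2*(x - 4)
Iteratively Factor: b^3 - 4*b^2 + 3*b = (b - 3)*(b^2 - b) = b*(b - 3)*(b - 1)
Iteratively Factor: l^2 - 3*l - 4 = (l - 4)*(l + 1)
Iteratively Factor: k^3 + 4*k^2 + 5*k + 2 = (k + 1)*(k^2 + 3*k + 2) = (k + 1)*(k + 2)*(k + 1)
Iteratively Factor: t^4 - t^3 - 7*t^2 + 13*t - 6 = (t - 1)*(t^3 - 7*t + 6) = (t - 2)*(t - 1)*(t^2 + 2*t - 3) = (t - 2)*(t - 1)^2*(t + 3)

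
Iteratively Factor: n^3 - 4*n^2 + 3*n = (n - 3)*(n^2 - n) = n*(n - 3)*(n - 1)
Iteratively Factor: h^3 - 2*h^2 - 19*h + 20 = (h + 4)*(h^2 - 6*h + 5) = (h - 1)*(h + 4)*(h - 5)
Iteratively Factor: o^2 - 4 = (o - 2)*(o + 2)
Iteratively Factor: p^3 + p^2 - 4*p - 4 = (p - 2)*(p^2 + 3*p + 2) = (p - 2)*(p + 1)*(p + 2)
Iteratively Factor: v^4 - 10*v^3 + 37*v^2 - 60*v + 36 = (v - 2)*(v^3 - 8*v^2 + 21*v - 18) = (v - 3)*(v - 2)*(v^2 - 5*v + 6) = (v - 3)^2*(v - 2)*(v - 2)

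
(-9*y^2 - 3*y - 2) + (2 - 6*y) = -9*y^2 - 9*y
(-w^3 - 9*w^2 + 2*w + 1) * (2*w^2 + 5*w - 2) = -2*w^5 - 23*w^4 - 39*w^3 + 30*w^2 + w - 2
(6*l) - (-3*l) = 9*l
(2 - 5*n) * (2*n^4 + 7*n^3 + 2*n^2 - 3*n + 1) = -10*n^5 - 31*n^4 + 4*n^3 + 19*n^2 - 11*n + 2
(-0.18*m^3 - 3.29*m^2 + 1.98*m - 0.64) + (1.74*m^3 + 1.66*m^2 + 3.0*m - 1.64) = 1.56*m^3 - 1.63*m^2 + 4.98*m - 2.28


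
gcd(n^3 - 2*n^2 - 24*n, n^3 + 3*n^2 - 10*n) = n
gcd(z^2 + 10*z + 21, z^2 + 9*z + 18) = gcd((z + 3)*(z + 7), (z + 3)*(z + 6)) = z + 3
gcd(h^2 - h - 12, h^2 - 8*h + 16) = h - 4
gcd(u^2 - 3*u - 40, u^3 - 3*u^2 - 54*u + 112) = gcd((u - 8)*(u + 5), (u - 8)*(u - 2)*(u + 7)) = u - 8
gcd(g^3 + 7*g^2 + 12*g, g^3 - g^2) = g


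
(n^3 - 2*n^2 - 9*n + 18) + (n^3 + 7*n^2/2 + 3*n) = 2*n^3 + 3*n^2/2 - 6*n + 18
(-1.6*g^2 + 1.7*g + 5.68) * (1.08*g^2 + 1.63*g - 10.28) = -1.728*g^4 - 0.772*g^3 + 25.3534*g^2 - 8.2176*g - 58.3904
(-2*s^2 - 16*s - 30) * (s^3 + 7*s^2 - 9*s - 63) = -2*s^5 - 30*s^4 - 124*s^3 + 60*s^2 + 1278*s + 1890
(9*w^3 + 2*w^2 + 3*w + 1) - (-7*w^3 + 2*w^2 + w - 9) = 16*w^3 + 2*w + 10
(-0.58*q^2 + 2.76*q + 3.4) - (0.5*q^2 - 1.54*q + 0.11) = -1.08*q^2 + 4.3*q + 3.29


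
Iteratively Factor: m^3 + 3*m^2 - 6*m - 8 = (m + 1)*(m^2 + 2*m - 8) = (m + 1)*(m + 4)*(m - 2)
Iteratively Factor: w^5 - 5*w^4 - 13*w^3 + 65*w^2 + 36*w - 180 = (w - 3)*(w^4 - 2*w^3 - 19*w^2 + 8*w + 60) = (w - 3)*(w - 2)*(w^3 - 19*w - 30) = (w - 3)*(w - 2)*(w + 3)*(w^2 - 3*w - 10) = (w - 5)*(w - 3)*(w - 2)*(w + 3)*(w + 2)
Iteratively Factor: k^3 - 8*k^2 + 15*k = (k)*(k^2 - 8*k + 15) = k*(k - 5)*(k - 3)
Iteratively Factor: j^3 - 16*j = (j)*(j^2 - 16) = j*(j + 4)*(j - 4)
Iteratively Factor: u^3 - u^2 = (u)*(u^2 - u) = u*(u - 1)*(u)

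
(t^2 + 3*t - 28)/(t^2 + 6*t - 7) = (t - 4)/(t - 1)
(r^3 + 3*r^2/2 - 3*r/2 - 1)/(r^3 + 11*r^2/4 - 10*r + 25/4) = 2*(2*r^2 + 5*r + 2)/(4*r^2 + 15*r - 25)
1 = 1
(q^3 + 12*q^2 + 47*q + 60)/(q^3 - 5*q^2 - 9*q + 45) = (q^2 + 9*q + 20)/(q^2 - 8*q + 15)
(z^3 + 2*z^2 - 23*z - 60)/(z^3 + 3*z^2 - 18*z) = (z^3 + 2*z^2 - 23*z - 60)/(z*(z^2 + 3*z - 18))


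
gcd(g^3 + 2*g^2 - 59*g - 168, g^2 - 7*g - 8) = g - 8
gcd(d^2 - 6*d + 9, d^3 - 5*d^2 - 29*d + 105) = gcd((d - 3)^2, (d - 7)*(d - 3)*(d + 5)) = d - 3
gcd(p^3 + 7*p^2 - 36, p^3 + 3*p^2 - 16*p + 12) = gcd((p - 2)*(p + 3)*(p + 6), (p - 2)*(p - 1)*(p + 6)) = p^2 + 4*p - 12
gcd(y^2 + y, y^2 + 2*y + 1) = y + 1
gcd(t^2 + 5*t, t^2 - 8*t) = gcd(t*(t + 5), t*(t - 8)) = t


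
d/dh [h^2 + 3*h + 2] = 2*h + 3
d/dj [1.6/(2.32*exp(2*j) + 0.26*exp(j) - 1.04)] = (-7.424*exp(j) - 0.416)*exp(j)/(2.32*exp(2*j) + 0.26*exp(j) - 1.04)^2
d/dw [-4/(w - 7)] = 4/(w - 7)^2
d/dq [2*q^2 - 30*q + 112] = 4*q - 30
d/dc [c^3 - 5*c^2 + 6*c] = 3*c^2 - 10*c + 6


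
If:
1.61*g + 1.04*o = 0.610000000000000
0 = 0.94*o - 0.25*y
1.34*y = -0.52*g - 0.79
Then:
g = 0.51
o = -0.21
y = -0.79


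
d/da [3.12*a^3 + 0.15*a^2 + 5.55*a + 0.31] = 9.36*a^2 + 0.3*a + 5.55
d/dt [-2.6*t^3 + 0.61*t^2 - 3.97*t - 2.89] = -7.8*t^2 + 1.22*t - 3.97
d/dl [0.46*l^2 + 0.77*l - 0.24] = 0.92*l + 0.77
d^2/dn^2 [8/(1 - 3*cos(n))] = 24*(-3*sin(n)^2 + cos(n) - 3)/(3*cos(n) - 1)^3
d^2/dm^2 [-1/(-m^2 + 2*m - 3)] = 2*(-m^2 + 2*m + 4*(m - 1)^2 - 3)/(m^2 - 2*m + 3)^3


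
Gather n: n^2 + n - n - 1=n^2 - 1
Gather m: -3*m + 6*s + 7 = -3*m + 6*s + 7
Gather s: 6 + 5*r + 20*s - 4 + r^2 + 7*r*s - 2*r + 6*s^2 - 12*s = r^2 + 3*r + 6*s^2 + s*(7*r + 8) + 2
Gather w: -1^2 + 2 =1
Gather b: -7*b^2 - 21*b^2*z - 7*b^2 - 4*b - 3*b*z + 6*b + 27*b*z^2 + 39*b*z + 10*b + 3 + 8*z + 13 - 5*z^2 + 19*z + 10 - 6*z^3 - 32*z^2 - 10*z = b^2*(-21*z - 14) + b*(27*z^2 + 36*z + 12) - 6*z^3 - 37*z^2 + 17*z + 26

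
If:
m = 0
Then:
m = 0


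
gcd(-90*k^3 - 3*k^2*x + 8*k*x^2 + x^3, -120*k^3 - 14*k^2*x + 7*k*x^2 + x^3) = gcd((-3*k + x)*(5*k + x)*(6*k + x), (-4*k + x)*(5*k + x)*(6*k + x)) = 30*k^2 + 11*k*x + x^2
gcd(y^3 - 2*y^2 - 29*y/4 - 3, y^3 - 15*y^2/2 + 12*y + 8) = y^2 - 7*y/2 - 2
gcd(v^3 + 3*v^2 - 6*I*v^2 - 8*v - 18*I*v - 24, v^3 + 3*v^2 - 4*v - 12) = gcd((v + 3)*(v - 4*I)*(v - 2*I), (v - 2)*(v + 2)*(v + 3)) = v + 3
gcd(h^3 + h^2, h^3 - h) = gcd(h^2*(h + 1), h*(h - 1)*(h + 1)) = h^2 + h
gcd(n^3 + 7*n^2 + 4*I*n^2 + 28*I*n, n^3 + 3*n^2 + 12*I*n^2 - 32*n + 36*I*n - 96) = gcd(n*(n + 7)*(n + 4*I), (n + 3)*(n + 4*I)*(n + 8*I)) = n + 4*I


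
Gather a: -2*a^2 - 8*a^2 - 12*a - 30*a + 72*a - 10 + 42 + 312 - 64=-10*a^2 + 30*a + 280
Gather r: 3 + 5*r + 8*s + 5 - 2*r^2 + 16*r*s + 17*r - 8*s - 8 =-2*r^2 + r*(16*s + 22)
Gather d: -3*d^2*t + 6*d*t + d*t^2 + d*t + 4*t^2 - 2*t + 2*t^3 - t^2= -3*d^2*t + d*(t^2 + 7*t) + 2*t^3 + 3*t^2 - 2*t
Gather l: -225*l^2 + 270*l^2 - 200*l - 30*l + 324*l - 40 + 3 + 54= 45*l^2 + 94*l + 17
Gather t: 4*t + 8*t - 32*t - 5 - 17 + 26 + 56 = 60 - 20*t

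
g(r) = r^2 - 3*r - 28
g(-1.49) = -21.31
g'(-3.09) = -9.18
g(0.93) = -29.93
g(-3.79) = -2.27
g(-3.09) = -9.18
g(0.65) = -29.53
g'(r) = 2*r - 3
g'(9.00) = 15.00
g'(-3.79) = -10.58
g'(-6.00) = -15.00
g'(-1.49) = -5.98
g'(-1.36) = -5.72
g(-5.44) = 17.91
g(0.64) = -29.51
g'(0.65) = -1.70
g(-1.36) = -22.07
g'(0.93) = -1.14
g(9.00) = 26.00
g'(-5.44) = -13.88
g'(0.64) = -1.72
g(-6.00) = 26.00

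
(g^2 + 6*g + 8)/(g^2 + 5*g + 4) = (g + 2)/(g + 1)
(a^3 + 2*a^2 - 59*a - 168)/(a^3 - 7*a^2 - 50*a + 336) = (a + 3)/(a - 6)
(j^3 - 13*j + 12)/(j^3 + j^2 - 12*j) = (j - 1)/j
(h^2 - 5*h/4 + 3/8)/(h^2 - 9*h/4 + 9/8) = (2*h - 1)/(2*h - 3)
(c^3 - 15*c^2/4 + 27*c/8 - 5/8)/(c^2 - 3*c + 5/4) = (4*c^2 - 5*c + 1)/(2*(2*c - 1))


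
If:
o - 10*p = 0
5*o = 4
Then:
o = 4/5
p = 2/25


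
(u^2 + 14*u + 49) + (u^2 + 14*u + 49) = 2*u^2 + 28*u + 98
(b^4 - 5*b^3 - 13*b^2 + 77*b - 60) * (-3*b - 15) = -3*b^5 + 114*b^3 - 36*b^2 - 975*b + 900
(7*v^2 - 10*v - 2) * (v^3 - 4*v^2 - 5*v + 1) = 7*v^5 - 38*v^4 + 3*v^3 + 65*v^2 - 2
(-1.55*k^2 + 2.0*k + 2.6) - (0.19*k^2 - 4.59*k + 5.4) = -1.74*k^2 + 6.59*k - 2.8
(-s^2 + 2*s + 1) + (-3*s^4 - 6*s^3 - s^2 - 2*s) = -3*s^4 - 6*s^3 - 2*s^2 + 1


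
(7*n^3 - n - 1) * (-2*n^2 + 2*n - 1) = -14*n^5 + 14*n^4 - 5*n^3 - n + 1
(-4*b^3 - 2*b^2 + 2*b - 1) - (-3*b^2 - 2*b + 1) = -4*b^3 + b^2 + 4*b - 2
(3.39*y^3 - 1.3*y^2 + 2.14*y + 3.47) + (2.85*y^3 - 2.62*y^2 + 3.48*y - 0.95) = 6.24*y^3 - 3.92*y^2 + 5.62*y + 2.52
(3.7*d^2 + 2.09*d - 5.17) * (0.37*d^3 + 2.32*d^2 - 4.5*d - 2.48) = 1.369*d^5 + 9.3573*d^4 - 13.7141*d^3 - 30.5754*d^2 + 18.0818*d + 12.8216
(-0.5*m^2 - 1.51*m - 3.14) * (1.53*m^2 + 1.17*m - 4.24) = -0.765*m^4 - 2.8953*m^3 - 4.4509*m^2 + 2.7286*m + 13.3136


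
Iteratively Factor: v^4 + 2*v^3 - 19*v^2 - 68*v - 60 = (v + 3)*(v^3 - v^2 - 16*v - 20) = (v + 2)*(v + 3)*(v^2 - 3*v - 10) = (v + 2)^2*(v + 3)*(v - 5)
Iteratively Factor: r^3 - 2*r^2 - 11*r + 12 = (r + 3)*(r^2 - 5*r + 4) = (r - 1)*(r + 3)*(r - 4)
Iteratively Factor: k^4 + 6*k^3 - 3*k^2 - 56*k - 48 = (k + 4)*(k^3 + 2*k^2 - 11*k - 12) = (k + 4)^2*(k^2 - 2*k - 3) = (k - 3)*(k + 4)^2*(k + 1)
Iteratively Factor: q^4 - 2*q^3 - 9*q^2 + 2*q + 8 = (q - 1)*(q^3 - q^2 - 10*q - 8) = (q - 4)*(q - 1)*(q^2 + 3*q + 2) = (q - 4)*(q - 1)*(q + 1)*(q + 2)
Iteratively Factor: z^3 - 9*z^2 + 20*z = (z - 5)*(z^2 - 4*z) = (z - 5)*(z - 4)*(z)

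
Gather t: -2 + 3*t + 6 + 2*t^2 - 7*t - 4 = 2*t^2 - 4*t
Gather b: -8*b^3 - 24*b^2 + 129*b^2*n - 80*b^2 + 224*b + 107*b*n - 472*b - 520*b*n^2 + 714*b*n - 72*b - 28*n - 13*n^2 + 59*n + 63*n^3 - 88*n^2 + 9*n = -8*b^3 + b^2*(129*n - 104) + b*(-520*n^2 + 821*n - 320) + 63*n^3 - 101*n^2 + 40*n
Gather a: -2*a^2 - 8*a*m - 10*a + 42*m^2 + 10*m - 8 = -2*a^2 + a*(-8*m - 10) + 42*m^2 + 10*m - 8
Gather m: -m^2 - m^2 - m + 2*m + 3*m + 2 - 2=-2*m^2 + 4*m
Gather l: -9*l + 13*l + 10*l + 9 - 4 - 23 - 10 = 14*l - 28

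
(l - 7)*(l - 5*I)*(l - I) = l^3 - 7*l^2 - 6*I*l^2 - 5*l + 42*I*l + 35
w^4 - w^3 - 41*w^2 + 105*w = w*(w - 5)*(w - 3)*(w + 7)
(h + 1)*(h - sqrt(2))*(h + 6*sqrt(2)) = h^3 + h^2 + 5*sqrt(2)*h^2 - 12*h + 5*sqrt(2)*h - 12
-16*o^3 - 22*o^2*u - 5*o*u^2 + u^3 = (-8*o + u)*(o + u)*(2*o + u)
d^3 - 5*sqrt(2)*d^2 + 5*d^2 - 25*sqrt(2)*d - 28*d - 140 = (d + 5)*(d - 7*sqrt(2))*(d + 2*sqrt(2))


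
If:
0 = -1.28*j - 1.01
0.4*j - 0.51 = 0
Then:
No Solution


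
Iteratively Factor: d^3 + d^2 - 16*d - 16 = (d - 4)*(d^2 + 5*d + 4) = (d - 4)*(d + 1)*(d + 4)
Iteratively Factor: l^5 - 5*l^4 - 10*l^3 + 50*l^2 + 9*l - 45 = (l - 1)*(l^4 - 4*l^3 - 14*l^2 + 36*l + 45) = (l - 1)*(l + 1)*(l^3 - 5*l^2 - 9*l + 45) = (l - 5)*(l - 1)*(l + 1)*(l^2 - 9) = (l - 5)*(l - 1)*(l + 1)*(l + 3)*(l - 3)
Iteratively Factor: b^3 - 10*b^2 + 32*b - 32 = (b - 4)*(b^2 - 6*b + 8) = (b - 4)*(b - 2)*(b - 4)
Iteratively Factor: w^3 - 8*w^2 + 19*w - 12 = (w - 4)*(w^2 - 4*w + 3) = (w - 4)*(w - 3)*(w - 1)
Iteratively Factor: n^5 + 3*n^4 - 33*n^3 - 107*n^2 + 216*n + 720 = (n - 5)*(n^4 + 8*n^3 + 7*n^2 - 72*n - 144) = (n - 5)*(n + 4)*(n^3 + 4*n^2 - 9*n - 36) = (n - 5)*(n + 4)^2*(n^2 - 9) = (n - 5)*(n + 3)*(n + 4)^2*(n - 3)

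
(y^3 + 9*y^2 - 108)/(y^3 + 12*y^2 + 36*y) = (y - 3)/y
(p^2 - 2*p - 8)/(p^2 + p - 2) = (p - 4)/(p - 1)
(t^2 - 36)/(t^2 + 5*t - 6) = (t - 6)/(t - 1)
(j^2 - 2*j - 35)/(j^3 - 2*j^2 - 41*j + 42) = (j + 5)/(j^2 + 5*j - 6)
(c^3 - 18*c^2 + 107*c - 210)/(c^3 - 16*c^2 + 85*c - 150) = (c - 7)/(c - 5)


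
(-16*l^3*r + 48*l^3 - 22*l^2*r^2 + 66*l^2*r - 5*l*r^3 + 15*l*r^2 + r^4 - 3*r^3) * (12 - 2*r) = 32*l^3*r^2 - 288*l^3*r + 576*l^3 + 44*l^2*r^3 - 396*l^2*r^2 + 792*l^2*r + 10*l*r^4 - 90*l*r^3 + 180*l*r^2 - 2*r^5 + 18*r^4 - 36*r^3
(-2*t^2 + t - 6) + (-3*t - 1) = -2*t^2 - 2*t - 7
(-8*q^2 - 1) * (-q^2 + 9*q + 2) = 8*q^4 - 72*q^3 - 15*q^2 - 9*q - 2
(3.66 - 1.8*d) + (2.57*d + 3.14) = 0.77*d + 6.8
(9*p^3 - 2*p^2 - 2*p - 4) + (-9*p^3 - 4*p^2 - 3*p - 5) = -6*p^2 - 5*p - 9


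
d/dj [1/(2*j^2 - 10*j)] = (5/2 - j)/(j^2*(j - 5)^2)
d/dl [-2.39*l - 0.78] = -2.39000000000000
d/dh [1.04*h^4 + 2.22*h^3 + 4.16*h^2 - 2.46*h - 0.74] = 4.16*h^3 + 6.66*h^2 + 8.32*h - 2.46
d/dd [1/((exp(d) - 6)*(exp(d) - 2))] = 2*(4 - exp(d))*exp(d)/(exp(4*d) - 16*exp(3*d) + 88*exp(2*d) - 192*exp(d) + 144)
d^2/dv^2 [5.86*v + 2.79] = 0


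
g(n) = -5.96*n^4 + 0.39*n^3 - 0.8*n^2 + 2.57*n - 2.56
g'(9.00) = -17296.42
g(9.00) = -38863.48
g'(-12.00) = 41385.77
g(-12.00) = -124409.08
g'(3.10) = -701.36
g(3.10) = -541.08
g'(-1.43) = 76.96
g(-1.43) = -33.93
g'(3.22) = -786.38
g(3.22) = -630.28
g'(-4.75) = 2591.55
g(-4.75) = -3108.65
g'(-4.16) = 1745.75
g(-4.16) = -1840.10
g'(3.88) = -1378.54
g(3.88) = -1332.60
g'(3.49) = -1002.17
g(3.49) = -870.95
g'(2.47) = -353.49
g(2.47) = -217.05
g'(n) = -23.84*n^3 + 1.17*n^2 - 1.6*n + 2.57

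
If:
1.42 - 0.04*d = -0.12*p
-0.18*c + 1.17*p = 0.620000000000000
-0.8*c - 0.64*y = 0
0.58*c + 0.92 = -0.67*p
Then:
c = -1.87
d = 36.23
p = 0.24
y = 2.33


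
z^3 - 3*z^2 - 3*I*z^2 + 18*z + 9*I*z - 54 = (z - 3)*(z - 6*I)*(z + 3*I)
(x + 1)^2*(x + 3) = x^3 + 5*x^2 + 7*x + 3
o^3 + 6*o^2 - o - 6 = (o - 1)*(o + 1)*(o + 6)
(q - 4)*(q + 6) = q^2 + 2*q - 24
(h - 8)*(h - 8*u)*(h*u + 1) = h^3*u - 8*h^2*u^2 - 8*h^2*u + h^2 + 64*h*u^2 - 8*h*u - 8*h + 64*u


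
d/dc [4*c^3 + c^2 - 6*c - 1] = 12*c^2 + 2*c - 6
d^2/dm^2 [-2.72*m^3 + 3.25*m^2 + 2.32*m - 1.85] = 6.5 - 16.32*m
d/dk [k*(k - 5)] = 2*k - 5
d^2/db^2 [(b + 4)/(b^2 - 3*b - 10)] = 2*((-3*b - 1)*(-b^2 + 3*b + 10) - (b + 4)*(2*b - 3)^2)/(-b^2 + 3*b + 10)^3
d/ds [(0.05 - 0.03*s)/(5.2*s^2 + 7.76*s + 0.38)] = (0.156*s^2 - 0.52*s - 0.3994)/(27.04*s^4 + 80.704*s^3 + 64.1696*s^2 + 5.8976*s + 0.1444)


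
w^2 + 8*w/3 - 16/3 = (w - 4/3)*(w + 4)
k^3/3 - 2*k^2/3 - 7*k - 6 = (k/3 + 1)*(k - 6)*(k + 1)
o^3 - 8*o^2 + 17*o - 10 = (o - 5)*(o - 2)*(o - 1)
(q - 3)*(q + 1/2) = q^2 - 5*q/2 - 3/2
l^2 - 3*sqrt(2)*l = l*(l - 3*sqrt(2))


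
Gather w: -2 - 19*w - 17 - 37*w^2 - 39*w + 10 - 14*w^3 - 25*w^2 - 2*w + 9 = -14*w^3 - 62*w^2 - 60*w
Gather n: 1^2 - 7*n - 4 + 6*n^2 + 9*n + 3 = 6*n^2 + 2*n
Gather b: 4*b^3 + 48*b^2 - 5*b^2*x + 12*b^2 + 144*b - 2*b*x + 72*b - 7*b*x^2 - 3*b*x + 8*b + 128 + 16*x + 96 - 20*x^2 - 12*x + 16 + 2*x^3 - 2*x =4*b^3 + b^2*(60 - 5*x) + b*(-7*x^2 - 5*x + 224) + 2*x^3 - 20*x^2 + 2*x + 240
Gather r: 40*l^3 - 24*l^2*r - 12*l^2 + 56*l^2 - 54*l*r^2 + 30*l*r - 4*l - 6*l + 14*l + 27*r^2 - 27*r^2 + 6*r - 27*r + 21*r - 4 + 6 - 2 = 40*l^3 + 44*l^2 - 54*l*r^2 + 4*l + r*(-24*l^2 + 30*l)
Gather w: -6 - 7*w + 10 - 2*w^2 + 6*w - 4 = -2*w^2 - w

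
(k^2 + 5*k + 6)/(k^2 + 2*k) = (k + 3)/k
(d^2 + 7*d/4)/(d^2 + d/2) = (4*d + 7)/(2*(2*d + 1))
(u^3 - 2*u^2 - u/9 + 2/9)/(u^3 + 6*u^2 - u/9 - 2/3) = (u - 2)/(u + 6)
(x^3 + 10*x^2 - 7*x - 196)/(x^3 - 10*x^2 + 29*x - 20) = (x^2 + 14*x + 49)/(x^2 - 6*x + 5)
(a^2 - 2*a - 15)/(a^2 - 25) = (a + 3)/(a + 5)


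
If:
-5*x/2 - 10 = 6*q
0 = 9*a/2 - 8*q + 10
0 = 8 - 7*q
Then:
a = -4/21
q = 8/7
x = -236/35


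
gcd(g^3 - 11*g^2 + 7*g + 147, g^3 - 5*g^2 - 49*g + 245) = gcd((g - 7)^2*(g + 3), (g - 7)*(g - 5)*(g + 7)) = g - 7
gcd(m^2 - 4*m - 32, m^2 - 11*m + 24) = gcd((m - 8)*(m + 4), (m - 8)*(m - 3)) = m - 8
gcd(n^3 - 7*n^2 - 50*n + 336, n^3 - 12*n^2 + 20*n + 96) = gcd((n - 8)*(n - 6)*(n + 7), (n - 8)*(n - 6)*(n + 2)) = n^2 - 14*n + 48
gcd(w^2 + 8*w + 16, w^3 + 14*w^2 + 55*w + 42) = 1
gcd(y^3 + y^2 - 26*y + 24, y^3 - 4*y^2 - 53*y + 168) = 1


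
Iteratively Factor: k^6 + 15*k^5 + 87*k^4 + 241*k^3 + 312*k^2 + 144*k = (k + 3)*(k^5 + 12*k^4 + 51*k^3 + 88*k^2 + 48*k) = (k + 1)*(k + 3)*(k^4 + 11*k^3 + 40*k^2 + 48*k) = (k + 1)*(k + 3)^2*(k^3 + 8*k^2 + 16*k) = k*(k + 1)*(k + 3)^2*(k^2 + 8*k + 16) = k*(k + 1)*(k + 3)^2*(k + 4)*(k + 4)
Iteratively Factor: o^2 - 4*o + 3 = (o - 3)*(o - 1)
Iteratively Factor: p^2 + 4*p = (p)*(p + 4)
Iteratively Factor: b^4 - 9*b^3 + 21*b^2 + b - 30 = (b + 1)*(b^3 - 10*b^2 + 31*b - 30) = (b - 5)*(b + 1)*(b^2 - 5*b + 6) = (b - 5)*(b - 2)*(b + 1)*(b - 3)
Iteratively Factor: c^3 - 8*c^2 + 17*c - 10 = (c - 1)*(c^2 - 7*c + 10) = (c - 5)*(c - 1)*(c - 2)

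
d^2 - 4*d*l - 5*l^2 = (d - 5*l)*(d + l)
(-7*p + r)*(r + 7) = -7*p*r - 49*p + r^2 + 7*r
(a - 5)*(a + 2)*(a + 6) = a^3 + 3*a^2 - 28*a - 60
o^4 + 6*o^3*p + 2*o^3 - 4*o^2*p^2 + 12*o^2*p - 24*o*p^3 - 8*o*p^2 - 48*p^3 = (o + 2)*(o - 2*p)*(o + 2*p)*(o + 6*p)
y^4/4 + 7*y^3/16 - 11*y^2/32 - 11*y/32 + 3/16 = (y/4 + 1/4)*(y - 3/4)*(y - 1/2)*(y + 2)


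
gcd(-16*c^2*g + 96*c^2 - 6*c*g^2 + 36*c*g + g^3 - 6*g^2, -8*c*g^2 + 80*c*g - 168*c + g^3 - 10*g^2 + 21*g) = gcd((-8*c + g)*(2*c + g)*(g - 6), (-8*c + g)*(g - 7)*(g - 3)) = 8*c - g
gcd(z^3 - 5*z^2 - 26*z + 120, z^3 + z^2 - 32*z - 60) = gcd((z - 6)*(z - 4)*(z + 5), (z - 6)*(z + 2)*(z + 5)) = z^2 - z - 30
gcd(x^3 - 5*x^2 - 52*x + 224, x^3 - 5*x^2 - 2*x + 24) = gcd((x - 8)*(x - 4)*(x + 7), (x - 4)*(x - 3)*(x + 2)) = x - 4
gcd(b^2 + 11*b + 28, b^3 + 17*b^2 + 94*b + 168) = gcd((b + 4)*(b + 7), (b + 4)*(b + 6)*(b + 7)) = b^2 + 11*b + 28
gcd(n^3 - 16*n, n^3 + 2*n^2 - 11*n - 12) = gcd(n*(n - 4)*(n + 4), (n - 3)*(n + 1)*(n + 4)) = n + 4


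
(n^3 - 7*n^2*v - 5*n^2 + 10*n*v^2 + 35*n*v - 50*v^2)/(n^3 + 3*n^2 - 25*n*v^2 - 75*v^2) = (n^2 - 2*n*v - 5*n + 10*v)/(n^2 + 5*n*v + 3*n + 15*v)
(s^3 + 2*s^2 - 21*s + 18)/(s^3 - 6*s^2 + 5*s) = (s^2 + 3*s - 18)/(s*(s - 5))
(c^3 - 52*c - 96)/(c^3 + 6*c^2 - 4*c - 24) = (c - 8)/(c - 2)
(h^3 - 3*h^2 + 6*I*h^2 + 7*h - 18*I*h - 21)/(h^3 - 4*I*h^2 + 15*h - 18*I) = (h^2 + h*(-3 + 7*I) - 21*I)/(h^2 - 3*I*h + 18)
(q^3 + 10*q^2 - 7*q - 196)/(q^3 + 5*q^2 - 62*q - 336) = (q^2 + 3*q - 28)/(q^2 - 2*q - 48)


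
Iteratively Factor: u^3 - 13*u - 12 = (u - 4)*(u^2 + 4*u + 3) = (u - 4)*(u + 1)*(u + 3)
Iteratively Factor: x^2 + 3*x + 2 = (x + 2)*(x + 1)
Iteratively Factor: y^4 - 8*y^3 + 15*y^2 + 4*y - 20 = (y - 2)*(y^3 - 6*y^2 + 3*y + 10) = (y - 2)^2*(y^2 - 4*y - 5) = (y - 5)*(y - 2)^2*(y + 1)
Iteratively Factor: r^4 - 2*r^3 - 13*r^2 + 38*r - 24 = (r - 3)*(r^3 + r^2 - 10*r + 8) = (r - 3)*(r + 4)*(r^2 - 3*r + 2) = (r - 3)*(r - 1)*(r + 4)*(r - 2)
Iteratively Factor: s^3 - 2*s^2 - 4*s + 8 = (s + 2)*(s^2 - 4*s + 4) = (s - 2)*(s + 2)*(s - 2)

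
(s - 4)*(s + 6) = s^2 + 2*s - 24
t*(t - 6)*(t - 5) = t^3 - 11*t^2 + 30*t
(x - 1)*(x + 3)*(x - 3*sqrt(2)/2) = x^3 - 3*sqrt(2)*x^2/2 + 2*x^2 - 3*sqrt(2)*x - 3*x + 9*sqrt(2)/2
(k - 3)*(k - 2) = k^2 - 5*k + 6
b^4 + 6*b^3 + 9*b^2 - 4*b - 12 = (b - 1)*(b + 2)^2*(b + 3)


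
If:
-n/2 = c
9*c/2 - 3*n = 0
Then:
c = 0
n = 0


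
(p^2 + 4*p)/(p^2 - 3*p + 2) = p*(p + 4)/(p^2 - 3*p + 2)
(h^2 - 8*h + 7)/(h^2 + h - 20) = (h^2 - 8*h + 7)/(h^2 + h - 20)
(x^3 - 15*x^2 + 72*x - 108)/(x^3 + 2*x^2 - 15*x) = (x^2 - 12*x + 36)/(x*(x + 5))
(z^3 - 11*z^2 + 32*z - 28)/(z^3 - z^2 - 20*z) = (-z^3 + 11*z^2 - 32*z + 28)/(z*(-z^2 + z + 20))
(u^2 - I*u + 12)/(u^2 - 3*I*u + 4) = (u + 3*I)/(u + I)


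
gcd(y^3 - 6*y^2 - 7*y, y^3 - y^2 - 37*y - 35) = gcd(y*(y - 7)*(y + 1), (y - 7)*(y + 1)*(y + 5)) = y^2 - 6*y - 7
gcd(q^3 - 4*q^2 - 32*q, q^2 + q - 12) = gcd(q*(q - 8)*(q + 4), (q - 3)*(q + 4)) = q + 4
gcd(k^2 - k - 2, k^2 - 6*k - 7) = k + 1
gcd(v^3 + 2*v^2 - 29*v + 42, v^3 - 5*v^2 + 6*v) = v^2 - 5*v + 6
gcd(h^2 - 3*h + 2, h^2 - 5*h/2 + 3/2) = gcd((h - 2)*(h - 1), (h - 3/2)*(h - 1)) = h - 1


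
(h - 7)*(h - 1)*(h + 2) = h^3 - 6*h^2 - 9*h + 14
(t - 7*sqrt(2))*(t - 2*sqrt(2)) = t^2 - 9*sqrt(2)*t + 28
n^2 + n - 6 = (n - 2)*(n + 3)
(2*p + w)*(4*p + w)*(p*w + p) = 8*p^3*w + 8*p^3 + 6*p^2*w^2 + 6*p^2*w + p*w^3 + p*w^2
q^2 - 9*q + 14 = (q - 7)*(q - 2)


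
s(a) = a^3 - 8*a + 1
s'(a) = 3*a^2 - 8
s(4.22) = 42.39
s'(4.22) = 45.43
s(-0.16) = 2.28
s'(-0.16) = -7.92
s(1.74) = -7.65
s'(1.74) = 1.08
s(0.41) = -2.21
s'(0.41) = -7.50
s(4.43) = 52.50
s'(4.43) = 50.87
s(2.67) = -1.33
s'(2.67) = 13.39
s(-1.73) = 9.66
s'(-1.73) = 0.98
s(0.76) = -4.64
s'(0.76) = -6.27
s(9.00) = 658.00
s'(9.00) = 235.00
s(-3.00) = -2.00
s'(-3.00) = 19.00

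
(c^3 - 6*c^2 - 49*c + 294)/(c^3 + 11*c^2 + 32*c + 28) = (c^2 - 13*c + 42)/(c^2 + 4*c + 4)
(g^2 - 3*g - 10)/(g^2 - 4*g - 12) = (g - 5)/(g - 6)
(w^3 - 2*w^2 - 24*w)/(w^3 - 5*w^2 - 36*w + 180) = w*(w + 4)/(w^2 + w - 30)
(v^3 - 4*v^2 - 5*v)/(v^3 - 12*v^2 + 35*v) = (v + 1)/(v - 7)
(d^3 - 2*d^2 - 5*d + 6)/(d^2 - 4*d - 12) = (d^2 - 4*d + 3)/(d - 6)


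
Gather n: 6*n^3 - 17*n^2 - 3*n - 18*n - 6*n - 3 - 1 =6*n^3 - 17*n^2 - 27*n - 4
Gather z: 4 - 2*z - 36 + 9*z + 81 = 7*z + 49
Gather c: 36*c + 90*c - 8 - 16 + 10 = 126*c - 14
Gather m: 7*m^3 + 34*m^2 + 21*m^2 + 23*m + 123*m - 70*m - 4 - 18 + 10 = 7*m^3 + 55*m^2 + 76*m - 12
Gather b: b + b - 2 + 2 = 2*b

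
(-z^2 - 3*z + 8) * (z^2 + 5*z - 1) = -z^4 - 8*z^3 - 6*z^2 + 43*z - 8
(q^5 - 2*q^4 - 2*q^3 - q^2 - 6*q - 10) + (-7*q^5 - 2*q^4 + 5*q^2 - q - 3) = -6*q^5 - 4*q^4 - 2*q^3 + 4*q^2 - 7*q - 13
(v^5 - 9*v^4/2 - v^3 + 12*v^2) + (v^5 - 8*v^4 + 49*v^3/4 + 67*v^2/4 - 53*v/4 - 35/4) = 2*v^5 - 25*v^4/2 + 45*v^3/4 + 115*v^2/4 - 53*v/4 - 35/4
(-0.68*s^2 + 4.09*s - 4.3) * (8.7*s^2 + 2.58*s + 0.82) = -5.916*s^4 + 33.8286*s^3 - 27.4154*s^2 - 7.7402*s - 3.526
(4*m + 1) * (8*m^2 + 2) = 32*m^3 + 8*m^2 + 8*m + 2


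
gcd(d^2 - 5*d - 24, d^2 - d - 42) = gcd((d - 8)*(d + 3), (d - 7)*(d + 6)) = 1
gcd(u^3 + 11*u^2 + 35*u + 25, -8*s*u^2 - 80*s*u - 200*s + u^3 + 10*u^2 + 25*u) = u^2 + 10*u + 25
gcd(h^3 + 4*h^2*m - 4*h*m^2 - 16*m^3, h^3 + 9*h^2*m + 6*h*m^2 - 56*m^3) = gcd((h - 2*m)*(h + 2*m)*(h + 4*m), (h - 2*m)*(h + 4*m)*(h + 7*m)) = h^2 + 2*h*m - 8*m^2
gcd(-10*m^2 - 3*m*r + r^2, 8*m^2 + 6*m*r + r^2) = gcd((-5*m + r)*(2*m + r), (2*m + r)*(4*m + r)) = 2*m + r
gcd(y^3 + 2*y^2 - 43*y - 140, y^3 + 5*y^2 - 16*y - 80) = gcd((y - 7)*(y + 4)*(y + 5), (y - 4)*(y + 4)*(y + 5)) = y^2 + 9*y + 20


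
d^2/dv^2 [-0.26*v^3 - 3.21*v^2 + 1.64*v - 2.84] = -1.56*v - 6.42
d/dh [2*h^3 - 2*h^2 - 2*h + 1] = 6*h^2 - 4*h - 2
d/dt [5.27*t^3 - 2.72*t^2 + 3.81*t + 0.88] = 15.81*t^2 - 5.44*t + 3.81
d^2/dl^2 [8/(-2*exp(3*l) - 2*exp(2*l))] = 4*((exp(l) + 1)*(9*exp(l) + 4) - 2*(3*exp(l) + 2)^2)*exp(-2*l)/(exp(l) + 1)^3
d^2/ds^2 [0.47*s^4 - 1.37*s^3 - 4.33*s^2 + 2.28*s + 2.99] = 5.64*s^2 - 8.22*s - 8.66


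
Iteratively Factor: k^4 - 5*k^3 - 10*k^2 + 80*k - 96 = (k - 2)*(k^3 - 3*k^2 - 16*k + 48) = (k - 3)*(k - 2)*(k^2 - 16) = (k - 3)*(k - 2)*(k + 4)*(k - 4)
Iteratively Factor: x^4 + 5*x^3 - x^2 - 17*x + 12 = (x + 3)*(x^3 + 2*x^2 - 7*x + 4) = (x - 1)*(x + 3)*(x^2 + 3*x - 4) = (x - 1)^2*(x + 3)*(x + 4)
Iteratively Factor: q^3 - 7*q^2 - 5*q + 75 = (q - 5)*(q^2 - 2*q - 15) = (q - 5)^2*(q + 3)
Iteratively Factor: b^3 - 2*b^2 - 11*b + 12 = (b - 1)*(b^2 - b - 12) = (b - 1)*(b + 3)*(b - 4)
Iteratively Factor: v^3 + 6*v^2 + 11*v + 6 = (v + 3)*(v^2 + 3*v + 2) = (v + 1)*(v + 3)*(v + 2)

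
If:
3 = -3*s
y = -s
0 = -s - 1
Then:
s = -1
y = 1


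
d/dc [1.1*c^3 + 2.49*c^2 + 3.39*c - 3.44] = 3.3*c^2 + 4.98*c + 3.39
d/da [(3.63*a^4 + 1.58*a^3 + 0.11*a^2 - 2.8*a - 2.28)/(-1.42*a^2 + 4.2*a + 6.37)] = (-10.3092*a^5 + 43.4944*a^4 + 105.7644*a^3 + 26.6798*a^2 - 5.0738*a - 8.26)/(2.0164*a^4 - 11.928*a^3 - 0.450799999999997*a^2 + 53.508*a + 40.5769)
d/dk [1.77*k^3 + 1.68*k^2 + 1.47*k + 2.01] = 5.31*k^2 + 3.36*k + 1.47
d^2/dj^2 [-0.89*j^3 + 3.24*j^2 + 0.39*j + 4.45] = 6.48 - 5.34*j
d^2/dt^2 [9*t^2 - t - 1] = 18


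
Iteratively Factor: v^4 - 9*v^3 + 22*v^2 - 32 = (v + 1)*(v^3 - 10*v^2 + 32*v - 32) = (v - 4)*(v + 1)*(v^2 - 6*v + 8) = (v - 4)^2*(v + 1)*(v - 2)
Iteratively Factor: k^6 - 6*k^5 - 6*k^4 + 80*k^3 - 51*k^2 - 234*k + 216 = (k + 3)*(k^5 - 9*k^4 + 21*k^3 + 17*k^2 - 102*k + 72) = (k - 4)*(k + 3)*(k^4 - 5*k^3 + k^2 + 21*k - 18) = (k - 4)*(k - 3)*(k + 3)*(k^3 - 2*k^2 - 5*k + 6) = (k - 4)*(k - 3)*(k + 2)*(k + 3)*(k^2 - 4*k + 3) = (k - 4)*(k - 3)*(k - 1)*(k + 2)*(k + 3)*(k - 3)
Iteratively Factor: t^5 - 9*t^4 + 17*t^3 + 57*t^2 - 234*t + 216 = (t + 3)*(t^4 - 12*t^3 + 53*t^2 - 102*t + 72) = (t - 3)*(t + 3)*(t^3 - 9*t^2 + 26*t - 24) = (t - 4)*(t - 3)*(t + 3)*(t^2 - 5*t + 6) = (t - 4)*(t - 3)*(t - 2)*(t + 3)*(t - 3)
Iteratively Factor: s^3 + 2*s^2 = (s)*(s^2 + 2*s) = s*(s + 2)*(s)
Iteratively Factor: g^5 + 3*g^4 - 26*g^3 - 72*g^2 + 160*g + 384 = (g + 4)*(g^4 - g^3 - 22*g^2 + 16*g + 96) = (g - 4)*(g + 4)*(g^3 + 3*g^2 - 10*g - 24) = (g - 4)*(g + 4)^2*(g^2 - g - 6) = (g - 4)*(g - 3)*(g + 4)^2*(g + 2)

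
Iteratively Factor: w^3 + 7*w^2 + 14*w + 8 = (w + 4)*(w^2 + 3*w + 2) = (w + 1)*(w + 4)*(w + 2)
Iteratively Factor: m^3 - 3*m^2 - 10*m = (m)*(m^2 - 3*m - 10) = m*(m + 2)*(m - 5)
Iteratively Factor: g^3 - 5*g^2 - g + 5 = (g - 5)*(g^2 - 1) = (g - 5)*(g - 1)*(g + 1)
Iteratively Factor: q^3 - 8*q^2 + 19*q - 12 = (q - 4)*(q^2 - 4*q + 3) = (q - 4)*(q - 1)*(q - 3)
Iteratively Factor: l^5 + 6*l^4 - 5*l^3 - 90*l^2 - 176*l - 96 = (l + 3)*(l^4 + 3*l^3 - 14*l^2 - 48*l - 32) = (l - 4)*(l + 3)*(l^3 + 7*l^2 + 14*l + 8) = (l - 4)*(l + 3)*(l + 4)*(l^2 + 3*l + 2) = (l - 4)*(l + 1)*(l + 3)*(l + 4)*(l + 2)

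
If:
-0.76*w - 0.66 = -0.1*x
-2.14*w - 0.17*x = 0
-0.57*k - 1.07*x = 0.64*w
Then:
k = -7.36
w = -0.33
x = 4.12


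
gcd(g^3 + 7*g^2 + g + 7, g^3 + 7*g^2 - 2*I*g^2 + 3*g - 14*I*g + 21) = g^2 + g*(7 + I) + 7*I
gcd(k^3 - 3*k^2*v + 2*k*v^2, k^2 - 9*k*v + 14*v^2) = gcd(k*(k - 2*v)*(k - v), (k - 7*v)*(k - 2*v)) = -k + 2*v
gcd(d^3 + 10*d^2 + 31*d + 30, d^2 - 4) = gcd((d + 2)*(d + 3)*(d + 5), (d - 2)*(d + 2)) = d + 2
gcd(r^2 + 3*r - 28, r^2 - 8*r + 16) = r - 4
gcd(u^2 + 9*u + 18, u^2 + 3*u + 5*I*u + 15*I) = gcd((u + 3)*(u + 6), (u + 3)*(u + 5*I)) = u + 3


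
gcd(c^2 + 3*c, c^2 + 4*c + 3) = c + 3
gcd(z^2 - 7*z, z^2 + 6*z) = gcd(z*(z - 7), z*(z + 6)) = z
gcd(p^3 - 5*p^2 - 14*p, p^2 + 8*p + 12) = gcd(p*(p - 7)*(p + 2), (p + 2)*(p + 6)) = p + 2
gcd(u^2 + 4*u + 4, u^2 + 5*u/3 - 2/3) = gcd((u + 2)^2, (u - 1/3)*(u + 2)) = u + 2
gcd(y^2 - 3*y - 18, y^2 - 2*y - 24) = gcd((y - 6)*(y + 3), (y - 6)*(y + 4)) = y - 6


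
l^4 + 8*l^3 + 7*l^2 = l^2*(l + 1)*(l + 7)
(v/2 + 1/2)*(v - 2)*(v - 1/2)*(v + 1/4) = v^4/2 - 5*v^3/8 - 15*v^2/16 + 5*v/16 + 1/8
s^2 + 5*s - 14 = (s - 2)*(s + 7)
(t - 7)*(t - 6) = t^2 - 13*t + 42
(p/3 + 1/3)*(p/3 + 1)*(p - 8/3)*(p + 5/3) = p^4/9 + p^3/3 - 49*p^2/81 - 187*p/81 - 40/27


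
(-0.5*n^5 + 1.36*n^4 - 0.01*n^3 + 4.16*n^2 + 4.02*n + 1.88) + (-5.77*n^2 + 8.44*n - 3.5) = -0.5*n^5 + 1.36*n^4 - 0.01*n^3 - 1.61*n^2 + 12.46*n - 1.62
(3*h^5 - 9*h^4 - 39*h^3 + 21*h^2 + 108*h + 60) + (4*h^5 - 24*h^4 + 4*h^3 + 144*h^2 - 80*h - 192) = 7*h^5 - 33*h^4 - 35*h^3 + 165*h^2 + 28*h - 132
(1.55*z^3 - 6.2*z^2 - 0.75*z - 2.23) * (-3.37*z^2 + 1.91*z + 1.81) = -5.2235*z^5 + 23.8545*z^4 - 6.509*z^3 - 5.1394*z^2 - 5.6168*z - 4.0363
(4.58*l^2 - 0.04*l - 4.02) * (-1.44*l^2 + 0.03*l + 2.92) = -6.5952*l^4 + 0.195*l^3 + 19.1612*l^2 - 0.2374*l - 11.7384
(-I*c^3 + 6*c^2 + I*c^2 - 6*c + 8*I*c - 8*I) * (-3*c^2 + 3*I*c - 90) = 3*I*c^5 - 15*c^4 - 3*I*c^4 + 15*c^3 + 84*I*c^3 - 564*c^2 - 84*I*c^2 + 564*c - 720*I*c + 720*I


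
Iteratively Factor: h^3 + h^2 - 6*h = (h + 3)*(h^2 - 2*h) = (h - 2)*(h + 3)*(h)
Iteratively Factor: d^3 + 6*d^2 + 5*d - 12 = (d + 3)*(d^2 + 3*d - 4) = (d + 3)*(d + 4)*(d - 1)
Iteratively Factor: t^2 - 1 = (t + 1)*(t - 1)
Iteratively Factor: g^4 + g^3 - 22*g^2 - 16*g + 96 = (g + 4)*(g^3 - 3*g^2 - 10*g + 24) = (g + 3)*(g + 4)*(g^2 - 6*g + 8) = (g - 4)*(g + 3)*(g + 4)*(g - 2)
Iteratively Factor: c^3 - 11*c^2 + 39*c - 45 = (c - 5)*(c^2 - 6*c + 9) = (c - 5)*(c - 3)*(c - 3)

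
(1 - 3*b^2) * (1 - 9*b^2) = 27*b^4 - 12*b^2 + 1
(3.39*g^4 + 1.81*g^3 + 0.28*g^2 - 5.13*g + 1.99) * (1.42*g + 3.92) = 4.8138*g^5 + 15.859*g^4 + 7.4928*g^3 - 6.187*g^2 - 17.2838*g + 7.8008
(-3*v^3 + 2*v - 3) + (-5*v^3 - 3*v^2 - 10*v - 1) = -8*v^3 - 3*v^2 - 8*v - 4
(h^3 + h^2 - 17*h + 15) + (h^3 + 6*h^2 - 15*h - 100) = 2*h^3 + 7*h^2 - 32*h - 85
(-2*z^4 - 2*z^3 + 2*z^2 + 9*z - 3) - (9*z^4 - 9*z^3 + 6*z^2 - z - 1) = -11*z^4 + 7*z^3 - 4*z^2 + 10*z - 2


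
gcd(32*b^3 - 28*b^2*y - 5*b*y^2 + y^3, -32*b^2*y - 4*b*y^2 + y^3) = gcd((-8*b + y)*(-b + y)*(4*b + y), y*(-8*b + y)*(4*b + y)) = -32*b^2 - 4*b*y + y^2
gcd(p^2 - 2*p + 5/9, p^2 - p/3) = p - 1/3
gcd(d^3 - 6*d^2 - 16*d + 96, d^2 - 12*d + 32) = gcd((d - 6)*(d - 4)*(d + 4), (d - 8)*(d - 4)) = d - 4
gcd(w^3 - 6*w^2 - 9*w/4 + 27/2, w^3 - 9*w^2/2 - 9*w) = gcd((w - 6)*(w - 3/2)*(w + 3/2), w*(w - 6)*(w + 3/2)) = w^2 - 9*w/2 - 9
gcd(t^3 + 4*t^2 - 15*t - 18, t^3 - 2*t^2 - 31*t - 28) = t + 1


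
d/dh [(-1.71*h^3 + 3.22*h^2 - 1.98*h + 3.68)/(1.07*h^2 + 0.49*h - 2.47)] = (-1.8297*h^4 - 1.6758*h^3 + 16.3675*h^2 - 23.782*h + 3.0874)/(1.1449*h^4 + 1.0486*h^3 - 5.0457*h^2 - 2.4206*h + 6.1009)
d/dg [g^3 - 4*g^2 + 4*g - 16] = 3*g^2 - 8*g + 4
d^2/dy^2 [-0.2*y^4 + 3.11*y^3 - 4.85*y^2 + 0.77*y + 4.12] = -2.4*y^2 + 18.66*y - 9.7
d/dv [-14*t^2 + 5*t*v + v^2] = 5*t + 2*v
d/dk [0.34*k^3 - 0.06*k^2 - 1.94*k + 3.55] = 1.02*k^2 - 0.12*k - 1.94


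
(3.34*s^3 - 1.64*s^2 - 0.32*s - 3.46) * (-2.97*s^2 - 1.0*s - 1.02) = -9.9198*s^5 + 1.5308*s^4 - 0.8164*s^3 + 12.269*s^2 + 3.7864*s + 3.5292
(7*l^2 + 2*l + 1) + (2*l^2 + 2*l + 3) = 9*l^2 + 4*l + 4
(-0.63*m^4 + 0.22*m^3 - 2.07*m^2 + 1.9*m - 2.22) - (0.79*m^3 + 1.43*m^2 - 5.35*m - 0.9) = -0.63*m^4 - 0.57*m^3 - 3.5*m^2 + 7.25*m - 1.32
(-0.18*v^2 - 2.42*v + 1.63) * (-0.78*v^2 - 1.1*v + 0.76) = 0.1404*v^4 + 2.0856*v^3 + 1.2538*v^2 - 3.6322*v + 1.2388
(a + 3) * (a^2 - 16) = a^3 + 3*a^2 - 16*a - 48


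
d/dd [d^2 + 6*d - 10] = 2*d + 6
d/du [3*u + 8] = 3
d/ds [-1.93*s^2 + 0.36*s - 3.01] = 0.36 - 3.86*s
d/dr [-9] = 0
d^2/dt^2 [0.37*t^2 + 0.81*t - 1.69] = 0.740000000000000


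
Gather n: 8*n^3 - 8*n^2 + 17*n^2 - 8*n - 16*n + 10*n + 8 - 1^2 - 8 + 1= 8*n^3 + 9*n^2 - 14*n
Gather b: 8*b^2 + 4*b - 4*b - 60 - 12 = 8*b^2 - 72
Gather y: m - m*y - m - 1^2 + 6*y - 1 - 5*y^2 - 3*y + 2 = -5*y^2 + y*(3 - m)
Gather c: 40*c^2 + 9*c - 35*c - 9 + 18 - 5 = 40*c^2 - 26*c + 4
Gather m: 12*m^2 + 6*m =12*m^2 + 6*m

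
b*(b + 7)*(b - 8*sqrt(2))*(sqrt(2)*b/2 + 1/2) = sqrt(2)*b^4/2 - 15*b^3/2 + 7*sqrt(2)*b^3/2 - 105*b^2/2 - 4*sqrt(2)*b^2 - 28*sqrt(2)*b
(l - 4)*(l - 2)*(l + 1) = l^3 - 5*l^2 + 2*l + 8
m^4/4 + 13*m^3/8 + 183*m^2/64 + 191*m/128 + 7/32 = (m/4 + 1)*(m + 1/4)*(m + 1/2)*(m + 7/4)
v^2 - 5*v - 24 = (v - 8)*(v + 3)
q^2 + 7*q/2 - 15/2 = (q - 3/2)*(q + 5)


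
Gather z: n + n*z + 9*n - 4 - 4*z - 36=10*n + z*(n - 4) - 40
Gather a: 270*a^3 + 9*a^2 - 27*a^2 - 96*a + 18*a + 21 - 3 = 270*a^3 - 18*a^2 - 78*a + 18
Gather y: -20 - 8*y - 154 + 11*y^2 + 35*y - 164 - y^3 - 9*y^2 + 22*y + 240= -y^3 + 2*y^2 + 49*y - 98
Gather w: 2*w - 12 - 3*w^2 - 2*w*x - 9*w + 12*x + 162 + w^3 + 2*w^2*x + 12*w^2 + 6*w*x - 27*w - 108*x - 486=w^3 + w^2*(2*x + 9) + w*(4*x - 34) - 96*x - 336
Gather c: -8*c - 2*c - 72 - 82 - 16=-10*c - 170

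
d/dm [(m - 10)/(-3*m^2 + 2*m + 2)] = (3*m^2 - 60*m + 22)/(9*m^4 - 12*m^3 - 8*m^2 + 8*m + 4)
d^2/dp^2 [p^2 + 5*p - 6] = 2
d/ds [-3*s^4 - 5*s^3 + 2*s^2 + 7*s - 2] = -12*s^3 - 15*s^2 + 4*s + 7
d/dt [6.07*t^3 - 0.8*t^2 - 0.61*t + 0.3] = 18.21*t^2 - 1.6*t - 0.61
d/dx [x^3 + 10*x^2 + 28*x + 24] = 3*x^2 + 20*x + 28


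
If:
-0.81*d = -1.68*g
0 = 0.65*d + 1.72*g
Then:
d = 0.00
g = 0.00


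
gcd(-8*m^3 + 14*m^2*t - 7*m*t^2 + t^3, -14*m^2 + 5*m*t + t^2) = -2*m + t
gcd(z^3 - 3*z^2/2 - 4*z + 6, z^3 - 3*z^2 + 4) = z - 2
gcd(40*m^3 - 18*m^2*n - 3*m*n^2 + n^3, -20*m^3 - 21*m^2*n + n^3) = 20*m^2 + m*n - n^2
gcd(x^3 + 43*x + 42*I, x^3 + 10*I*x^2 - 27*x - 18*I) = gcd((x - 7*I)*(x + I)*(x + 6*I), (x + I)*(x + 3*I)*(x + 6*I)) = x^2 + 7*I*x - 6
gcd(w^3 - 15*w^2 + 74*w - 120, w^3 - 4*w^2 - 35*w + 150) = w - 5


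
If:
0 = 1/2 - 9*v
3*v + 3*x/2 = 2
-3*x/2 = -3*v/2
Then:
No Solution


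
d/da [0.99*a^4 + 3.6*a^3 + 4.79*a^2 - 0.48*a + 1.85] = 3.96*a^3 + 10.8*a^2 + 9.58*a - 0.48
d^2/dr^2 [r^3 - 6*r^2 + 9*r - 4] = 6*r - 12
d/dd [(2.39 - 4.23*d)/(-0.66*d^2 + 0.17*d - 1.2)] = (-2.7918*d^2 + 3.1548*d + 4.6697)/(0.4356*d^4 - 0.2244*d^3 + 1.6129*d^2 - 0.408*d + 1.44)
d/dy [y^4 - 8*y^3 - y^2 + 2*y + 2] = 4*y^3 - 24*y^2 - 2*y + 2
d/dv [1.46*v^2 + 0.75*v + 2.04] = 2.92*v + 0.75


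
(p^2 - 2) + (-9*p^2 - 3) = -8*p^2 - 5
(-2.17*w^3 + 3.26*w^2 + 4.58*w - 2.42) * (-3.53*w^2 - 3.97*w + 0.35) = 7.6601*w^5 - 2.8929*w^4 - 29.8691*w^3 - 8.499*w^2 + 11.2104*w - 0.847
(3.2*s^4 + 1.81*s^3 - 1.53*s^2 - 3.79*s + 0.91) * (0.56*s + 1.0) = 1.792*s^5 + 4.2136*s^4 + 0.9532*s^3 - 3.6524*s^2 - 3.2804*s + 0.91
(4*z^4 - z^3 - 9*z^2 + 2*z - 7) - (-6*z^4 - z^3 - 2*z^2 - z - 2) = 10*z^4 - 7*z^2 + 3*z - 5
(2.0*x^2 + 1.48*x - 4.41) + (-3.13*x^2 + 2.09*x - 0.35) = -1.13*x^2 + 3.57*x - 4.76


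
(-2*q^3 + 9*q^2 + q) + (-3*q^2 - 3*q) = -2*q^3 + 6*q^2 - 2*q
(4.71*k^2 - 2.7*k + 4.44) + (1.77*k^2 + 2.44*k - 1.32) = 6.48*k^2 - 0.26*k + 3.12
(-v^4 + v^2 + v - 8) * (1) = -v^4 + v^2 + v - 8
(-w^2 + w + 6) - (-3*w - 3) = -w^2 + 4*w + 9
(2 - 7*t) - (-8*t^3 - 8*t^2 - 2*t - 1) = 8*t^3 + 8*t^2 - 5*t + 3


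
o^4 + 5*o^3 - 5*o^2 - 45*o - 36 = (o - 3)*(o + 1)*(o + 3)*(o + 4)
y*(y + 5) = y^2 + 5*y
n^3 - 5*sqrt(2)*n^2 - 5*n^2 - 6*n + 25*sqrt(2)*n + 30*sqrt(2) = (n - 6)*(n + 1)*(n - 5*sqrt(2))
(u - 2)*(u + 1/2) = u^2 - 3*u/2 - 1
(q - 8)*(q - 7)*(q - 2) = q^3 - 17*q^2 + 86*q - 112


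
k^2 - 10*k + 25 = (k - 5)^2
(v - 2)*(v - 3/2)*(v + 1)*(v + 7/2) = v^4 + v^3 - 37*v^2/4 + 5*v/4 + 21/2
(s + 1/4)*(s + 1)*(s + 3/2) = s^3 + 11*s^2/4 + 17*s/8 + 3/8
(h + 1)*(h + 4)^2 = h^3 + 9*h^2 + 24*h + 16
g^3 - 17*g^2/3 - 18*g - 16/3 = (g - 8)*(g + 1/3)*(g + 2)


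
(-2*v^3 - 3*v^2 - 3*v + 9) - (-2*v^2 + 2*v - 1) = -2*v^3 - v^2 - 5*v + 10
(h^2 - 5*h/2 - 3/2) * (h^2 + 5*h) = h^4 + 5*h^3/2 - 14*h^2 - 15*h/2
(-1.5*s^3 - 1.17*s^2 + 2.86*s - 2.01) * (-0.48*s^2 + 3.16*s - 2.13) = 0.72*s^5 - 4.1784*s^4 - 1.875*s^3 + 12.4945*s^2 - 12.4434*s + 4.2813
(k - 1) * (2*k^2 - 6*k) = 2*k^3 - 8*k^2 + 6*k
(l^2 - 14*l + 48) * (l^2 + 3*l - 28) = l^4 - 11*l^3 - 22*l^2 + 536*l - 1344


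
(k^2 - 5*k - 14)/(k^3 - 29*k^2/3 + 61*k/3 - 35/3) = 3*(k + 2)/(3*k^2 - 8*k + 5)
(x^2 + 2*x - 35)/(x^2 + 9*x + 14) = (x - 5)/(x + 2)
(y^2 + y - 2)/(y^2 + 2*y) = (y - 1)/y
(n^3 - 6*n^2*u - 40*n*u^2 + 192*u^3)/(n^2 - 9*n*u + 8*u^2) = (-n^2 - 2*n*u + 24*u^2)/(-n + u)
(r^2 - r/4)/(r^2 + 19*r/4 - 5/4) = r/(r + 5)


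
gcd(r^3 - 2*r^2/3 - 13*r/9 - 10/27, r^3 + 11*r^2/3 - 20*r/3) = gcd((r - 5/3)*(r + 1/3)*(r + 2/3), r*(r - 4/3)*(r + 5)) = 1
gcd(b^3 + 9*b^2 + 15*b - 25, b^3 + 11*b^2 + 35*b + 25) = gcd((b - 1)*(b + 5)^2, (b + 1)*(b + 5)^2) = b^2 + 10*b + 25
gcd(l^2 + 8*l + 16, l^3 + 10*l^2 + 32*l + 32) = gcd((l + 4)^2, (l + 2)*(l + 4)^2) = l^2 + 8*l + 16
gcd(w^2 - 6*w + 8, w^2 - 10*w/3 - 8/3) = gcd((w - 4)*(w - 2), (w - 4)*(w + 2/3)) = w - 4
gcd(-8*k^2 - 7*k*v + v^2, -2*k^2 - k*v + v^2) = k + v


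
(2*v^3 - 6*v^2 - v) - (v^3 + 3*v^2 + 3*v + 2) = v^3 - 9*v^2 - 4*v - 2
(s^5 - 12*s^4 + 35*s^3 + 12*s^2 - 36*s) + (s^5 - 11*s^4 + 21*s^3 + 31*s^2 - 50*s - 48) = 2*s^5 - 23*s^4 + 56*s^3 + 43*s^2 - 86*s - 48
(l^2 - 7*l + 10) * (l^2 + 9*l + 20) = l^4 + 2*l^3 - 33*l^2 - 50*l + 200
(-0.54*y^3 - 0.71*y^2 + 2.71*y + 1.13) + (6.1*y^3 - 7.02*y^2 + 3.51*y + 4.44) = 5.56*y^3 - 7.73*y^2 + 6.22*y + 5.57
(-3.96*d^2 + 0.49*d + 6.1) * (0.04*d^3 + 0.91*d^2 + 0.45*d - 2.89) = -0.1584*d^5 - 3.584*d^4 - 1.0921*d^3 + 17.2159*d^2 + 1.3289*d - 17.629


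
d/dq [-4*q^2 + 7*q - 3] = 7 - 8*q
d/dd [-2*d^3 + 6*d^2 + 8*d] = -6*d^2 + 12*d + 8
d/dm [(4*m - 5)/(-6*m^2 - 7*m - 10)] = 3*(8*m^2 - 20*m - 25)/(36*m^4 + 84*m^3 + 169*m^2 + 140*m + 100)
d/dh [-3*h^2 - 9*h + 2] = -6*h - 9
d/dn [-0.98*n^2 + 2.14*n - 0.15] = 2.14 - 1.96*n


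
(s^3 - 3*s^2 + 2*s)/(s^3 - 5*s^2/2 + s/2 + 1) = 2*s/(2*s + 1)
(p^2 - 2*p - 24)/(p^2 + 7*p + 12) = (p - 6)/(p + 3)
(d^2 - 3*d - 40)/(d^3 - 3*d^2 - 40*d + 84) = (d^2 - 3*d - 40)/(d^3 - 3*d^2 - 40*d + 84)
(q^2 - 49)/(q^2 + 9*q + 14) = (q - 7)/(q + 2)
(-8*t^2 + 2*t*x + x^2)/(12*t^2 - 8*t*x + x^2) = (4*t + x)/(-6*t + x)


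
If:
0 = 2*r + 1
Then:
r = -1/2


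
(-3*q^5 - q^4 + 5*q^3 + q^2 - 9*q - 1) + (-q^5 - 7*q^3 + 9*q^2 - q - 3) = -4*q^5 - q^4 - 2*q^3 + 10*q^2 - 10*q - 4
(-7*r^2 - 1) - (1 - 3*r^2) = -4*r^2 - 2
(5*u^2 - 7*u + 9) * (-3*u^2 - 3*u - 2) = -15*u^4 + 6*u^3 - 16*u^2 - 13*u - 18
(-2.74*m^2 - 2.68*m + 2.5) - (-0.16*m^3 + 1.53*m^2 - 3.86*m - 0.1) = 0.16*m^3 - 4.27*m^2 + 1.18*m + 2.6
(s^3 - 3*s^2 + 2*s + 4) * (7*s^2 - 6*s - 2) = 7*s^5 - 27*s^4 + 30*s^3 + 22*s^2 - 28*s - 8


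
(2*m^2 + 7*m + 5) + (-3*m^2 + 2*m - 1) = -m^2 + 9*m + 4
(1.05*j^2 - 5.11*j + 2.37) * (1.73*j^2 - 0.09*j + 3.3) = 1.8165*j^4 - 8.9348*j^3 + 8.025*j^2 - 17.0763*j + 7.821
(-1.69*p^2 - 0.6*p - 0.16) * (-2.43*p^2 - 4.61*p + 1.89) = 4.1067*p^4 + 9.2489*p^3 - 0.0392999999999997*p^2 - 0.3964*p - 0.3024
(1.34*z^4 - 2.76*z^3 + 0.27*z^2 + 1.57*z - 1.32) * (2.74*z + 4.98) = 3.6716*z^5 - 0.889199999999999*z^4 - 13.005*z^3 + 5.6464*z^2 + 4.2018*z - 6.5736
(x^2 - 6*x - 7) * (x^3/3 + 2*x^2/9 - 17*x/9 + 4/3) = x^5/3 - 16*x^4/9 - 50*x^3/9 + 100*x^2/9 + 47*x/9 - 28/3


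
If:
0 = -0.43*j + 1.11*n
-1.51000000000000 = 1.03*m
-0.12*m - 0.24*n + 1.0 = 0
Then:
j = 12.65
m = -1.47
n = 4.90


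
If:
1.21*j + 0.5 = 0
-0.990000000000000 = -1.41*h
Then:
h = 0.70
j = -0.41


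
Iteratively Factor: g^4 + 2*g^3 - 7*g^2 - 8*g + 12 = (g - 1)*(g^3 + 3*g^2 - 4*g - 12) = (g - 2)*(g - 1)*(g^2 + 5*g + 6) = (g - 2)*(g - 1)*(g + 3)*(g + 2)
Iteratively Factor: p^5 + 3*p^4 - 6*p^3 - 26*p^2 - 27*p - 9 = (p + 1)*(p^4 + 2*p^3 - 8*p^2 - 18*p - 9) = (p - 3)*(p + 1)*(p^3 + 5*p^2 + 7*p + 3) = (p - 3)*(p + 1)^2*(p^2 + 4*p + 3) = (p - 3)*(p + 1)^2*(p + 3)*(p + 1)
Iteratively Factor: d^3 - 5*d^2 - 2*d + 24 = (d - 3)*(d^2 - 2*d - 8) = (d - 4)*(d - 3)*(d + 2)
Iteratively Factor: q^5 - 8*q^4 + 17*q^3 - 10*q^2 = (q - 5)*(q^4 - 3*q^3 + 2*q^2) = (q - 5)*(q - 2)*(q^3 - q^2) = q*(q - 5)*(q - 2)*(q^2 - q) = q^2*(q - 5)*(q - 2)*(q - 1)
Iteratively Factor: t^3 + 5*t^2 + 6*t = (t + 2)*(t^2 + 3*t) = (t + 2)*(t + 3)*(t)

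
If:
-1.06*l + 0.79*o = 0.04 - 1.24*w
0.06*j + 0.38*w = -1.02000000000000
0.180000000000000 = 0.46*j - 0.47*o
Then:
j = -6.33333333333333*w - 17.0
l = -3.44988625719256*w - 12.7234042553191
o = -6.19858156028369*w - 17.0212765957447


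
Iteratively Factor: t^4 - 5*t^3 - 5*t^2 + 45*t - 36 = (t - 4)*(t^3 - t^2 - 9*t + 9) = (t - 4)*(t + 3)*(t^2 - 4*t + 3) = (t - 4)*(t - 1)*(t + 3)*(t - 3)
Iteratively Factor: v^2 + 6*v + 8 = (v + 4)*(v + 2)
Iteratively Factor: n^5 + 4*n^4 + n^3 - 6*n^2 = (n + 3)*(n^4 + n^3 - 2*n^2) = n*(n + 3)*(n^3 + n^2 - 2*n) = n*(n + 2)*(n + 3)*(n^2 - n) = n*(n - 1)*(n + 2)*(n + 3)*(n)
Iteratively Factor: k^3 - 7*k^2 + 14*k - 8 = (k - 4)*(k^2 - 3*k + 2) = (k - 4)*(k - 1)*(k - 2)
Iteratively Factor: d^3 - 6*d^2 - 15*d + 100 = (d - 5)*(d^2 - d - 20) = (d - 5)*(d + 4)*(d - 5)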